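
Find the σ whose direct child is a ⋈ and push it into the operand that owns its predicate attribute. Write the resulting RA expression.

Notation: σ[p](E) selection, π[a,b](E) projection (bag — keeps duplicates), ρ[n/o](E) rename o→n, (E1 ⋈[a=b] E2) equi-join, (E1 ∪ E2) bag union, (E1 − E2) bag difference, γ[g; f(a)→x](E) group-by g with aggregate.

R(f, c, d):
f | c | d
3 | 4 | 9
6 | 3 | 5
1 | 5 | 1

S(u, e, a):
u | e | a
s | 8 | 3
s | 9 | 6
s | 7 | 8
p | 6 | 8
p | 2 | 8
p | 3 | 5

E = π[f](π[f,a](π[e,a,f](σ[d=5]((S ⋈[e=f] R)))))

σ filters on d, owned by the right side.
E' = π[f](π[f,a](π[e,a,f]((S ⋈[e=f] σ[d=5](R)))))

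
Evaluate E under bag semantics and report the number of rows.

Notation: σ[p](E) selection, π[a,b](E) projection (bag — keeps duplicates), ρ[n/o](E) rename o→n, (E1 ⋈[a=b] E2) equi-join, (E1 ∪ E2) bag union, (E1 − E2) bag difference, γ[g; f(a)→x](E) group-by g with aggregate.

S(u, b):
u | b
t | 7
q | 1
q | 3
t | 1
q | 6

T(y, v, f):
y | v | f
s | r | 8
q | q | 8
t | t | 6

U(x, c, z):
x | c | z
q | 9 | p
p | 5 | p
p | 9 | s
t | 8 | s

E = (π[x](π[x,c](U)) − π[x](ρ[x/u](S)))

Row counts bottom-up:
  U → 4
  π[x,c](U) → 4
  π[x](π[x,c](U)) → 4
  S → 5
  ρ[x/u](S) → 5
  π[x](ρ[x/u](S)) → 5
  (π[x](π[x,c](U)) − π[x](ρ[x/u](S))) → 2

|E| = 2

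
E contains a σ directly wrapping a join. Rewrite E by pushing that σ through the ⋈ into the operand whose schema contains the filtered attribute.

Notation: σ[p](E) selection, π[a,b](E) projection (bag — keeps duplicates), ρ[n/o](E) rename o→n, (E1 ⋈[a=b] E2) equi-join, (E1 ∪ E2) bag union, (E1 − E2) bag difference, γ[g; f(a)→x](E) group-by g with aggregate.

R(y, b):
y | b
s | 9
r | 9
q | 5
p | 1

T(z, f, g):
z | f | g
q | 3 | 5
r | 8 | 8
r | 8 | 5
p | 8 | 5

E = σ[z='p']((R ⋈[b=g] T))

σ filters on z, owned by the right side.
E' = (R ⋈[b=g] σ[z='p'](T))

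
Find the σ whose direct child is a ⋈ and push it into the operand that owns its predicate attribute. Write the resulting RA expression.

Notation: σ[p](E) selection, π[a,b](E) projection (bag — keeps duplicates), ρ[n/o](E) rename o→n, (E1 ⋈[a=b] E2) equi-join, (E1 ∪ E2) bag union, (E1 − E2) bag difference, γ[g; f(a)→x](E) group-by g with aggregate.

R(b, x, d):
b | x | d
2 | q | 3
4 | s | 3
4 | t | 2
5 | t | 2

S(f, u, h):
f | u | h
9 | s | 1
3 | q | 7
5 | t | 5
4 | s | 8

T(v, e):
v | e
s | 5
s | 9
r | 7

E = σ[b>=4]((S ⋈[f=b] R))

σ filters on b, owned by the right side.
E' = (S ⋈[f=b] σ[b>=4](R))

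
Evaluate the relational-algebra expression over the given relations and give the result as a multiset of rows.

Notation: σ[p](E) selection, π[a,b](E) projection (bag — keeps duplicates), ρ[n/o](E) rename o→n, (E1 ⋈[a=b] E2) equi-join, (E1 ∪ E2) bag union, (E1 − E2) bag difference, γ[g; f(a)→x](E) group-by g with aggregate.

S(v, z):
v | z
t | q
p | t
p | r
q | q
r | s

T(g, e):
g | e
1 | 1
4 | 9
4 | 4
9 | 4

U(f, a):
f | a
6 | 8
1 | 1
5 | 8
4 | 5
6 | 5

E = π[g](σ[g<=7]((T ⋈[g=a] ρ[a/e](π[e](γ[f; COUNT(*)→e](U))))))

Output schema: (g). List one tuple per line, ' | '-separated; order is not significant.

Per-node cardinality:
  T → 4
  U → 5
  γ[f; COUNT(*)→e](U) → 4
  π[e](γ[f; COUNT(*)→e](U)) → 4
  ρ[a/e](π[e](γ[f; COUNT(*)→e](U))) → 4
  (T ⋈[g=a] ρ[a/e](π[e](γ[f; COUNT(*)→e](U)))) → 3
  σ[g<=7]((T ⋈[g=a] ρ[a/e](π[e](γ[f; COUNT(*)→e](U))))) → 3
  π[g](σ[g<=7]((T ⋈[g=a] ρ[a/e](π[e](γ[f; COUNT(*)→e](U)))))) → 3

== RESULT ==
g
1
1
1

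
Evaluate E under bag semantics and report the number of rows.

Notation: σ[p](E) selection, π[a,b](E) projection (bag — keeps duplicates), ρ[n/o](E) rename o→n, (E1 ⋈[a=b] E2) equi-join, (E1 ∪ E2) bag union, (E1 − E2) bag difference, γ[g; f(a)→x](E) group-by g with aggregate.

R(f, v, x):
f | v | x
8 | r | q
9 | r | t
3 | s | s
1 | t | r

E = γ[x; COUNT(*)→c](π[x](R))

Per-node cardinality:
  R → 4
  π[x](R) → 4
  γ[x; COUNT(*)→c](π[x](R)) → 4

|E| = 4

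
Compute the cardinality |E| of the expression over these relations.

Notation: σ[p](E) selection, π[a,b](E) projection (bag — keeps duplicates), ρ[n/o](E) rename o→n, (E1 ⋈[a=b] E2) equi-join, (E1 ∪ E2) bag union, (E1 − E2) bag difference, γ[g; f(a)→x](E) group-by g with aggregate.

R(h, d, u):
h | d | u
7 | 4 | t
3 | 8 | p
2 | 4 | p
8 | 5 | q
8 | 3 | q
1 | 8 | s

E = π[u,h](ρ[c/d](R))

Per-node cardinality:
  R → 6
  ρ[c/d](R) → 6
  π[u,h](ρ[c/d](R)) → 6

|E| = 6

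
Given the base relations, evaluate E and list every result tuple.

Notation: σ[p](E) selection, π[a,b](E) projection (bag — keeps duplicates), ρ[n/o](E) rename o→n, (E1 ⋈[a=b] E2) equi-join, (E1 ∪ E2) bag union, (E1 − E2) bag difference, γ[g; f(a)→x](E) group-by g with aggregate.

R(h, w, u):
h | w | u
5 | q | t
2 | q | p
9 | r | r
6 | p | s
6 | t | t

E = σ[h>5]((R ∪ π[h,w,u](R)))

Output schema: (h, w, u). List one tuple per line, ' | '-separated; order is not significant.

Stepwise |·|:
  R → 5
  R → 5
  π[h,w,u](R) → 5
  (R ∪ π[h,w,u](R)) → 10
  σ[h>5]((R ∪ π[h,w,u](R))) → 6

== RESULT ==
h | w | u
6 | p | s
6 | p | s
6 | t | t
6 | t | t
9 | r | r
9 | r | r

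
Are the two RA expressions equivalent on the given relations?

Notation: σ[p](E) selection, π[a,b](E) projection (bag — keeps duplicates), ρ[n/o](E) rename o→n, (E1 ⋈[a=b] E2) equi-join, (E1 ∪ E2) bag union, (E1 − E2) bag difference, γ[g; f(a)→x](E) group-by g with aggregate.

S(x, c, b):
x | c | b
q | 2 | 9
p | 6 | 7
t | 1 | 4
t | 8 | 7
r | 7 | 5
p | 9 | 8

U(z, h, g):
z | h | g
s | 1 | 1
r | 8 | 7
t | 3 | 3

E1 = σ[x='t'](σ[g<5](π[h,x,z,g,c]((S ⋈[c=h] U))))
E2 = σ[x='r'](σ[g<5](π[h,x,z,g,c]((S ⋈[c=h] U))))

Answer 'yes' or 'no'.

E1 subexpression sizes:
  S → 6
  U → 3
  (S ⋈[c=h] U) → 2
  π[h,x,z,g,c]((S ⋈[c=h] U)) → 2
  σ[g<5](π[h,x,z,g,c]((S ⋈[c=h] U))) → 1
  σ[x='t'](σ[g<5](π[h,x,z,g,c]((S ⋈[c=h] U)))) → 1
E2 subexpression sizes:
  S → 6
  U → 3
  (S ⋈[c=h] U) → 2
  π[h,x,z,g,c]((S ⋈[c=h] U)) → 2
  σ[g<5](π[h,x,z,g,c]((S ⋈[c=h] U))) → 1
  σ[x='r'](σ[g<5](π[h,x,z,g,c]((S ⋈[c=h] U)))) → 0

E1 result:
h | x | z | g | c
1 | t | s | 1 | 1
E2 result:
h | x | z | g | c
(0 rows)
Witness: (1, 't', 's', 1, 1) appears 1× in E1 but 0× in E2.

no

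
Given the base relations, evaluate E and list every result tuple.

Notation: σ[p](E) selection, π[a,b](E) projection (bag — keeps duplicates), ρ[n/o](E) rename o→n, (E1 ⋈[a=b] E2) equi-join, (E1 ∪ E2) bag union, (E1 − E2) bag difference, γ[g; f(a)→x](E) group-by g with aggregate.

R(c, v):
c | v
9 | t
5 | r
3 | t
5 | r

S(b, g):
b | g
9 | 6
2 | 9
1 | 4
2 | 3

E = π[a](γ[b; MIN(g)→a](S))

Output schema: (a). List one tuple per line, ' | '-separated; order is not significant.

Stepwise |·|:
  S → 4
  γ[b; MIN(g)→a](S) → 3
  π[a](γ[b; MIN(g)→a](S)) → 3

== RESULT ==
a
3
4
6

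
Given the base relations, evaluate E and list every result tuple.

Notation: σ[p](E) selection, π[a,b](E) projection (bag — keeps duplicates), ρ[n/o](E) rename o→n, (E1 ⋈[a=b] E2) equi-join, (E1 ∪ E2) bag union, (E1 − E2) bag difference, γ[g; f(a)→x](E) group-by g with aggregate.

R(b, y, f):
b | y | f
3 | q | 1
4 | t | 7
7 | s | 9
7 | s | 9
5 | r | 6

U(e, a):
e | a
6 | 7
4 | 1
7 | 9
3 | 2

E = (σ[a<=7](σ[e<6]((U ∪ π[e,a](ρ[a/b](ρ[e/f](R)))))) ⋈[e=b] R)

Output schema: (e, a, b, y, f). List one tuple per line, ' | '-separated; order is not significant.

Subexpression sizes:
  U → 4
  R → 5
  ρ[e/f](R) → 5
  ρ[a/b](ρ[e/f](R)) → 5
  π[e,a](ρ[a/b](ρ[e/f](R))) → 5
  (U ∪ π[e,a](ρ[a/b](ρ[e/f](R)))) → 9
  σ[e<6]((U ∪ π[e,a](ρ[a/b](ρ[e/f](R))))) → 3
  σ[a<=7](σ[e<6]((U ∪ π[e,a](ρ[a/b](ρ[e/f](R)))))) → 3
  R → 5
  (σ[a<=7](σ[e<6]((U ∪ π[e,a](ρ[a/b](ρ[e/f](R)))))) ⋈[e=b] R) → 2

== RESULT ==
e | a | b | y | f
3 | 2 | 3 | q | 1
4 | 1 | 4 | t | 7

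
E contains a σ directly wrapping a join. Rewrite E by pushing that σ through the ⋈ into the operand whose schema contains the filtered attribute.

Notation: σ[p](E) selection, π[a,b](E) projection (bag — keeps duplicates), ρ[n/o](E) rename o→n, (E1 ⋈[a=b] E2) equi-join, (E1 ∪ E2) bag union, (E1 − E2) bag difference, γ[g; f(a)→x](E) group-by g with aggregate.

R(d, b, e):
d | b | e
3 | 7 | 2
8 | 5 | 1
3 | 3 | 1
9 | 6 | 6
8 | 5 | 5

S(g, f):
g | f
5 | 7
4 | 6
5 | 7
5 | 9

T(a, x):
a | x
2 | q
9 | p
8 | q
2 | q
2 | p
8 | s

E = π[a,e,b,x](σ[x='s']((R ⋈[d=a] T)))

σ filters on x, owned by the right side.
E' = π[a,e,b,x]((R ⋈[d=a] σ[x='s'](T)))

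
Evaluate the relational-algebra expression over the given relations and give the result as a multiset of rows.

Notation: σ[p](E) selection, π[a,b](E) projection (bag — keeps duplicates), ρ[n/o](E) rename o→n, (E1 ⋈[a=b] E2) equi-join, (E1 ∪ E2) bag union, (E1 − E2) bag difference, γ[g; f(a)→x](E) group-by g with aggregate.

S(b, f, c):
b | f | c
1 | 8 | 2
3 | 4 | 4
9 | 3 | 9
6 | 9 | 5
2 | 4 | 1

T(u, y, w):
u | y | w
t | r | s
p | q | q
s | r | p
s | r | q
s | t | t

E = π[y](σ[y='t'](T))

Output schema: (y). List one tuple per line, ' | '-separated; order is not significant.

Subexpression sizes:
  T → 5
  σ[y='t'](T) → 1
  π[y](σ[y='t'](T)) → 1

== RESULT ==
y
t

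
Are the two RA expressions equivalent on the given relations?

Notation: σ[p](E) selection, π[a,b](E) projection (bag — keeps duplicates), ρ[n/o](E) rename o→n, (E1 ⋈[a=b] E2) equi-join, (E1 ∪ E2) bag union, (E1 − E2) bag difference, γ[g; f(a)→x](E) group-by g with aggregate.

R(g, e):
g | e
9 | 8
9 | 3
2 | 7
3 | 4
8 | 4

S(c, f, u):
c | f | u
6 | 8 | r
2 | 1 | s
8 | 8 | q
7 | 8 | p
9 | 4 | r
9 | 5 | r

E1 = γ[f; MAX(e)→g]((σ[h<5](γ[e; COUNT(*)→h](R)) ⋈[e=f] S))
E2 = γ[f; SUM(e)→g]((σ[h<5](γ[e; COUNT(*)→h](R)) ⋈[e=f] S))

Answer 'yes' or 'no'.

E1 per-node cardinality:
  R → 5
  γ[e; COUNT(*)→h](R) → 4
  σ[h<5](γ[e; COUNT(*)→h](R)) → 4
  S → 6
  (σ[h<5](γ[e; COUNT(*)→h](R)) ⋈[e=f] S) → 4
  γ[f; MAX(e)→g]((σ[h<5](γ[e; COUNT(*)→h](R)) ⋈[e=f] S)) → 2
E2 per-node cardinality:
  R → 5
  γ[e; COUNT(*)→h](R) → 4
  σ[h<5](γ[e; COUNT(*)→h](R)) → 4
  S → 6
  (σ[h<5](γ[e; COUNT(*)→h](R)) ⋈[e=f] S) → 4
  γ[f; SUM(e)→g]((σ[h<5](γ[e; COUNT(*)→h](R)) ⋈[e=f] S)) → 2

E1 result:
f | g
4 | 4
8 | 8
E2 result:
f | g
4 | 4
8 | 24
Witness: (8, 8) appears 1× in E1 but 0× in E2.

no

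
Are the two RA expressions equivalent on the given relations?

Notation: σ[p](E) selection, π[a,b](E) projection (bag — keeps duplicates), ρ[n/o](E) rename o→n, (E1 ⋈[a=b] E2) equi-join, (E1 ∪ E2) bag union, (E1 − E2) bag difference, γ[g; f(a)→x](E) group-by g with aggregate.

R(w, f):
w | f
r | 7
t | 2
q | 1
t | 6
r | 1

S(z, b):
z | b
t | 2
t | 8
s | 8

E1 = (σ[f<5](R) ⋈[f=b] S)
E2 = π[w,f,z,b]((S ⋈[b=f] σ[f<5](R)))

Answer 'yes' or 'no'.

E1 per-node cardinality:
  R → 5
  σ[f<5](R) → 3
  S → 3
  (σ[f<5](R) ⋈[f=b] S) → 1
E2 per-node cardinality:
  S → 3
  R → 5
  σ[f<5](R) → 3
  (S ⋈[b=f] σ[f<5](R)) → 1
  π[w,f,z,b]((S ⋈[b=f] σ[f<5](R))) → 1

E1 and E2 produce the same multiset:
w | f | z | b
t | 2 | t | 2

yes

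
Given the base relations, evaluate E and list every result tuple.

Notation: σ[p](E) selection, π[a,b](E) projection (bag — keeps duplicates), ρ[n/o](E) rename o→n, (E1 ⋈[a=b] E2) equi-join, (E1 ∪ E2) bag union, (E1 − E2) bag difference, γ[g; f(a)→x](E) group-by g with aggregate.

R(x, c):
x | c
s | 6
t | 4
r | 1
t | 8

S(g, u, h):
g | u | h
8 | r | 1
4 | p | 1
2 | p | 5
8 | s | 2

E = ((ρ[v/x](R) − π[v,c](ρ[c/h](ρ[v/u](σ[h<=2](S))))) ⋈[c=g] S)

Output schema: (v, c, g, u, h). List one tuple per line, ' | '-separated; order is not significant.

Subexpression sizes:
  R → 4
  ρ[v/x](R) → 4
  S → 4
  σ[h<=2](S) → 3
  ρ[v/u](σ[h<=2](S)) → 3
  ρ[c/h](ρ[v/u](σ[h<=2](S))) → 3
  π[v,c](ρ[c/h](ρ[v/u](σ[h<=2](S)))) → 3
  (ρ[v/x](R) − π[v,c](ρ[c/h](ρ[v/u](σ[h<=2](S))))) → 3
  S → 4
  ((ρ[v/x](R) − π[v,c](ρ[c/h](ρ[v/u](σ[h<=2](S))))) ⋈[c=g] S) → 3

== RESULT ==
v | c | g | u | h
t | 4 | 4 | p | 1
t | 8 | 8 | r | 1
t | 8 | 8 | s | 2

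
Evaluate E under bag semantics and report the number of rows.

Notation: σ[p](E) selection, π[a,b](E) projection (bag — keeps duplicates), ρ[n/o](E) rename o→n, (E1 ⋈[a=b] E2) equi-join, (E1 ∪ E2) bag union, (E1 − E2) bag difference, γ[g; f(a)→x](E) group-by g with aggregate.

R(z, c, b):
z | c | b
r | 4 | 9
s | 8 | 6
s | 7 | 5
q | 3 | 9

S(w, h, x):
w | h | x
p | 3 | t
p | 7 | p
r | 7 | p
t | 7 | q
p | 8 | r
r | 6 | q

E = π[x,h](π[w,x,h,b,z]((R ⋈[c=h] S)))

Subexpression sizes:
  R → 4
  S → 6
  (R ⋈[c=h] S) → 5
  π[w,x,h,b,z]((R ⋈[c=h] S)) → 5
  π[x,h](π[w,x,h,b,z]((R ⋈[c=h] S))) → 5

|E| = 5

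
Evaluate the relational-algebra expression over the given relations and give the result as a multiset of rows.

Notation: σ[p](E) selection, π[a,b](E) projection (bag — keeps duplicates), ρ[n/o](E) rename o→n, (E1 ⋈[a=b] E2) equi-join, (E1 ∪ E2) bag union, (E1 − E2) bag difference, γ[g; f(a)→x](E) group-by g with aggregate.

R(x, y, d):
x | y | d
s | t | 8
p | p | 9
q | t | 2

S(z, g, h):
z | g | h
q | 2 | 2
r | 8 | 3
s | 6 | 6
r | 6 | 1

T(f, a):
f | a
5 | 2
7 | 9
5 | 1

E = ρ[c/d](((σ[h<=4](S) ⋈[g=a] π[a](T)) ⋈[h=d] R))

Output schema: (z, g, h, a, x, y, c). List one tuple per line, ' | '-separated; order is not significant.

Row counts bottom-up:
  S → 4
  σ[h<=4](S) → 3
  T → 3
  π[a](T) → 3
  (σ[h<=4](S) ⋈[g=a] π[a](T)) → 1
  R → 3
  ((σ[h<=4](S) ⋈[g=a] π[a](T)) ⋈[h=d] R) → 1
  ρ[c/d](((σ[h<=4](S) ⋈[g=a] π[a](T)) ⋈[h=d] R)) → 1

== RESULT ==
z | g | h | a | x | y | c
q | 2 | 2 | 2 | q | t | 2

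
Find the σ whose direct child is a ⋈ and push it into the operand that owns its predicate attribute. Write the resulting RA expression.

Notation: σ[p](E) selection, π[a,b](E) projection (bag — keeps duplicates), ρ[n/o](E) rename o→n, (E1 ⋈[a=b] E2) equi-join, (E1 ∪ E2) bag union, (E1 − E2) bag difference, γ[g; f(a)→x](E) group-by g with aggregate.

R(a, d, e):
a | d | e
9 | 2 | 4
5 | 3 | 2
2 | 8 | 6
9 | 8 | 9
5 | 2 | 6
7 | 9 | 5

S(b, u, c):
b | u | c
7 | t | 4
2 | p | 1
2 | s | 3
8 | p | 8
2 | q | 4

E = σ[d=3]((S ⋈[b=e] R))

σ filters on d, owned by the right side.
E' = (S ⋈[b=e] σ[d=3](R))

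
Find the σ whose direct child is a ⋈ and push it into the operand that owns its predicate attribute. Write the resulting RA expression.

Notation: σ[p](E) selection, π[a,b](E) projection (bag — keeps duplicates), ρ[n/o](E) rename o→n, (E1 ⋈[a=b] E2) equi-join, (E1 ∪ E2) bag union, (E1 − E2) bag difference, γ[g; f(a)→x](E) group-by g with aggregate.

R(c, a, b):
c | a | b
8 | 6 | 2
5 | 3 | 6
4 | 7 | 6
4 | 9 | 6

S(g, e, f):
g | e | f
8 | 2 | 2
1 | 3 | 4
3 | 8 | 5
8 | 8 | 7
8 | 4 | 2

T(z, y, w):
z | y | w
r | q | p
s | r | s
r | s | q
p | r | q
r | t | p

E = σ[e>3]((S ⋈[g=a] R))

σ filters on e, owned by the left side.
E' = (σ[e>3](S) ⋈[g=a] R)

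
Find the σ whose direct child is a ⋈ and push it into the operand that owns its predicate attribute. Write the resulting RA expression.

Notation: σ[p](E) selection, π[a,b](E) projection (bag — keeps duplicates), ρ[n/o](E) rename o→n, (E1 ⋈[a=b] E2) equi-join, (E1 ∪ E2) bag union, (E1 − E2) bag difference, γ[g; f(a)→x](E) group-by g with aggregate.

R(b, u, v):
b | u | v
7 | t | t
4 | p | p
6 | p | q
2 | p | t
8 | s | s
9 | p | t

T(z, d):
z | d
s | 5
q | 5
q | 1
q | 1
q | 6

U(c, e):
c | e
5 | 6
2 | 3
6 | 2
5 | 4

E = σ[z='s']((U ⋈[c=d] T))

σ filters on z, owned by the right side.
E' = (U ⋈[c=d] σ[z='s'](T))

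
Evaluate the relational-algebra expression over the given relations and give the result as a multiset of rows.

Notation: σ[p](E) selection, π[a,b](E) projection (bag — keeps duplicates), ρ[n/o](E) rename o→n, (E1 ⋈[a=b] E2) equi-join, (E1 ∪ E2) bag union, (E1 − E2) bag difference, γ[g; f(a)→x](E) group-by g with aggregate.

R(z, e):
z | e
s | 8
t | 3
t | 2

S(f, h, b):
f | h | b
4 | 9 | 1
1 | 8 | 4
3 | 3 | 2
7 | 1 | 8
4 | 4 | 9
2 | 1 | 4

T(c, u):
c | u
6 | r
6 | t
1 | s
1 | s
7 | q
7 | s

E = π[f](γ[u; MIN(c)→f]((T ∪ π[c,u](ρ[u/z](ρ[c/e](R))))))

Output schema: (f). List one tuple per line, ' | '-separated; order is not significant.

Row counts bottom-up:
  T → 6
  R → 3
  ρ[c/e](R) → 3
  ρ[u/z](ρ[c/e](R)) → 3
  π[c,u](ρ[u/z](ρ[c/e](R))) → 3
  (T ∪ π[c,u](ρ[u/z](ρ[c/e](R)))) → 9
  γ[u; MIN(c)→f]((T ∪ π[c,u](ρ[u/z](ρ[c/e](R))))) → 4
  π[f](γ[u; MIN(c)→f]((T ∪ π[c,u](ρ[u/z](ρ[c/e](R)))))) → 4

== RESULT ==
f
1
2
6
7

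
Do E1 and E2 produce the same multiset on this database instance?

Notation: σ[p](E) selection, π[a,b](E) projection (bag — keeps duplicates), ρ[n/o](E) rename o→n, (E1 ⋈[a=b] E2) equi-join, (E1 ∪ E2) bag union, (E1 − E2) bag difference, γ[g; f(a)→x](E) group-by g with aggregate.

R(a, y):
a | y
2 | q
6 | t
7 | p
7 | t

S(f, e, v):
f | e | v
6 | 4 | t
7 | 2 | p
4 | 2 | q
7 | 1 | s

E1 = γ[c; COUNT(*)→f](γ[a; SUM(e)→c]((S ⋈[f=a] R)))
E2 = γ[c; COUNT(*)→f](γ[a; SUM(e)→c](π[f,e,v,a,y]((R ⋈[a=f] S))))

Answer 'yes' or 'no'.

E1 subexpression sizes:
  S → 4
  R → 4
  (S ⋈[f=a] R) → 5
  γ[a; SUM(e)→c]((S ⋈[f=a] R)) → 2
  γ[c; COUNT(*)→f](γ[a; SUM(e)→c]((S ⋈[f=a] R))) → 2
E2 subexpression sizes:
  R → 4
  S → 4
  (R ⋈[a=f] S) → 5
  π[f,e,v,a,y]((R ⋈[a=f] S)) → 5
  γ[a; SUM(e)→c](π[f,e,v,a,y]((R ⋈[a=f] S))) → 2
  γ[c; COUNT(*)→f](γ[a; SUM(e)→c](π[f,e,v,a,y]((R ⋈[a=f] S)))) → 2

E1 and E2 produce the same multiset:
c | f
4 | 1
6 | 1

yes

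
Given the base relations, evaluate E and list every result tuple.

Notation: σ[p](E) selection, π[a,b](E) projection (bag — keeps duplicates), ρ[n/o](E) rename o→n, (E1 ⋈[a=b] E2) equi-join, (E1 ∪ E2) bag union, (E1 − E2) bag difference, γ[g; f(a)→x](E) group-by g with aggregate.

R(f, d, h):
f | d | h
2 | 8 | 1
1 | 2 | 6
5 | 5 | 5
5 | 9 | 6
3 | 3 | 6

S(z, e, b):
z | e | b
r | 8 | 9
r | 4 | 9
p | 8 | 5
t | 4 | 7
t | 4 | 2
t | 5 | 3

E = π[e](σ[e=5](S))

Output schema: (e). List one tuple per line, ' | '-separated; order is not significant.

Row counts bottom-up:
  S → 6
  σ[e=5](S) → 1
  π[e](σ[e=5](S)) → 1

== RESULT ==
e
5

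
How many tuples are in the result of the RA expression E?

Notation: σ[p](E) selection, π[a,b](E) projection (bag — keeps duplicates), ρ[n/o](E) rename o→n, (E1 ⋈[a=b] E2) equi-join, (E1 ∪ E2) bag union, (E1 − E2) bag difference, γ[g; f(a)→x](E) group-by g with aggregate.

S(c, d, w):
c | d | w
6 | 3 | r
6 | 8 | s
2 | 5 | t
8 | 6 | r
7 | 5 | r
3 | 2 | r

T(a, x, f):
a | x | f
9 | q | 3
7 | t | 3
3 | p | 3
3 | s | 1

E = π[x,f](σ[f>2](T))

Per-node cardinality:
  T → 4
  σ[f>2](T) → 3
  π[x,f](σ[f>2](T)) → 3

|E| = 3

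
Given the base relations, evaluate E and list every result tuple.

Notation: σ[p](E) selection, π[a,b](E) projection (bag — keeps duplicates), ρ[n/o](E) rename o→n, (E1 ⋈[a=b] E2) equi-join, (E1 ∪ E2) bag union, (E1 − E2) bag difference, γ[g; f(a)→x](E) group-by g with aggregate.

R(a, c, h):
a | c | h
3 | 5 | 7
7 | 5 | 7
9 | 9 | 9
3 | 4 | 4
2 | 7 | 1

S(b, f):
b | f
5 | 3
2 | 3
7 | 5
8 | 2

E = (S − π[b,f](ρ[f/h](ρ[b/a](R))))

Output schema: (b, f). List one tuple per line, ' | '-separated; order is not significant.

Row counts bottom-up:
  S → 4
  R → 5
  ρ[b/a](R) → 5
  ρ[f/h](ρ[b/a](R)) → 5
  π[b,f](ρ[f/h](ρ[b/a](R))) → 5
  (S − π[b,f](ρ[f/h](ρ[b/a](R)))) → 4

== RESULT ==
b | f
2 | 3
5 | 3
7 | 5
8 | 2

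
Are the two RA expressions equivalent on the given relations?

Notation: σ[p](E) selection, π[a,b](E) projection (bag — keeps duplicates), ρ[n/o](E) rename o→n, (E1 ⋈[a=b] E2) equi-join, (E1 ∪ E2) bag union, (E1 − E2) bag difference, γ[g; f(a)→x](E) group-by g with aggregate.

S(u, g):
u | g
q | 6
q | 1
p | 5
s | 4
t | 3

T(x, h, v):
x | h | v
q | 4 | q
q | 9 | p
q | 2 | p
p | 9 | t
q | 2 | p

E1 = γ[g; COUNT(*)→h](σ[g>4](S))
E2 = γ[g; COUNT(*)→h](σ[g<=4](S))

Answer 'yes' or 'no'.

E1 stepwise |·|:
  S → 5
  σ[g>4](S) → 2
  γ[g; COUNT(*)→h](σ[g>4](S)) → 2
E2 stepwise |·|:
  S → 5
  σ[g<=4](S) → 3
  γ[g; COUNT(*)→h](σ[g<=4](S)) → 3

E1 result:
g | h
5 | 1
6 | 1
E2 result:
g | h
1 | 1
3 | 1
4 | 1
Witness: (3, 1) appears 0× in E1 but 1× in E2.

no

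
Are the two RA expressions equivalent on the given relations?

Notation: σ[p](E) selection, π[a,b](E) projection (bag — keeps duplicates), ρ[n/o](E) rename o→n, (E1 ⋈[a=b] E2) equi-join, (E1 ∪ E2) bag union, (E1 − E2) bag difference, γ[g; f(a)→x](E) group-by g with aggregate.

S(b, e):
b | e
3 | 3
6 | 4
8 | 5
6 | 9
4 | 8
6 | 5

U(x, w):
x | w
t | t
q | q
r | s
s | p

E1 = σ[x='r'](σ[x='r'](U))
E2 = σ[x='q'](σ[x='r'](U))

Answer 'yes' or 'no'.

E1 row counts bottom-up:
  U → 4
  σ[x='r'](U) → 1
  σ[x='r'](σ[x='r'](U)) → 1
E2 row counts bottom-up:
  U → 4
  σ[x='r'](U) → 1
  σ[x='q'](σ[x='r'](U)) → 0

E1 result:
x | w
r | s
E2 result:
x | w
(0 rows)
Witness: ('r', 's') appears 1× in E1 but 0× in E2.

no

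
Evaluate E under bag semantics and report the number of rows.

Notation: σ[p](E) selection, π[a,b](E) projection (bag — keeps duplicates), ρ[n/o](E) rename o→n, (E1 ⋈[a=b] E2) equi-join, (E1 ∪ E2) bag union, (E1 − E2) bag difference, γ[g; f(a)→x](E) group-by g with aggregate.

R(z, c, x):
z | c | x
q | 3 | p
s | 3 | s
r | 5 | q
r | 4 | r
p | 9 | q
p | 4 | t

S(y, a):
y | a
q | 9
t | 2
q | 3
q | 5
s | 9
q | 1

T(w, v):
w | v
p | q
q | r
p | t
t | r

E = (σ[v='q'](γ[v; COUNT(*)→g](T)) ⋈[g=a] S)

Per-node cardinality:
  T → 4
  γ[v; COUNT(*)→g](T) → 3
  σ[v='q'](γ[v; COUNT(*)→g](T)) → 1
  S → 6
  (σ[v='q'](γ[v; COUNT(*)→g](T)) ⋈[g=a] S) → 1

|E| = 1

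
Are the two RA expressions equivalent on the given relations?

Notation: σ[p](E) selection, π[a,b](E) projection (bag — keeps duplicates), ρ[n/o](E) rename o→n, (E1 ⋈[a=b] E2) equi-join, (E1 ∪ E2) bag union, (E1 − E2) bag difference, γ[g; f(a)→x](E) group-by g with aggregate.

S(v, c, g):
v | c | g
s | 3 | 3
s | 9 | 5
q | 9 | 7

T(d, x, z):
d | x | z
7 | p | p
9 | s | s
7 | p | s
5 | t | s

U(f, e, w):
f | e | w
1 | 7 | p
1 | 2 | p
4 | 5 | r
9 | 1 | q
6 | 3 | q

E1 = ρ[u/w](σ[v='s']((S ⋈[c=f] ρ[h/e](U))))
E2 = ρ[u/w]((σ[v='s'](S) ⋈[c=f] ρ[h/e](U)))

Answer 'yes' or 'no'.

E1 per-node cardinality:
  S → 3
  U → 5
  ρ[h/e](U) → 5
  (S ⋈[c=f] ρ[h/e](U)) → 2
  σ[v='s']((S ⋈[c=f] ρ[h/e](U))) → 1
  ρ[u/w](σ[v='s']((S ⋈[c=f] ρ[h/e](U)))) → 1
E2 per-node cardinality:
  S → 3
  σ[v='s'](S) → 2
  U → 5
  ρ[h/e](U) → 5
  (σ[v='s'](S) ⋈[c=f] ρ[h/e](U)) → 1
  ρ[u/w]((σ[v='s'](S) ⋈[c=f] ρ[h/e](U))) → 1

E1 and E2 produce the same multiset:
v | c | g | f | h | u
s | 9 | 5 | 9 | 1 | q

yes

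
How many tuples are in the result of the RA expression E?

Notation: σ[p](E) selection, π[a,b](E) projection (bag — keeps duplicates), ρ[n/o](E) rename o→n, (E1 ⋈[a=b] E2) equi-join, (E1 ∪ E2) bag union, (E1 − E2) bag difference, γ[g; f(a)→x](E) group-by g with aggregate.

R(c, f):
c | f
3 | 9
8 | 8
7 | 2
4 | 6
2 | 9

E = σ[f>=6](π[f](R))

Subexpression sizes:
  R → 5
  π[f](R) → 5
  σ[f>=6](π[f](R)) → 4

|E| = 4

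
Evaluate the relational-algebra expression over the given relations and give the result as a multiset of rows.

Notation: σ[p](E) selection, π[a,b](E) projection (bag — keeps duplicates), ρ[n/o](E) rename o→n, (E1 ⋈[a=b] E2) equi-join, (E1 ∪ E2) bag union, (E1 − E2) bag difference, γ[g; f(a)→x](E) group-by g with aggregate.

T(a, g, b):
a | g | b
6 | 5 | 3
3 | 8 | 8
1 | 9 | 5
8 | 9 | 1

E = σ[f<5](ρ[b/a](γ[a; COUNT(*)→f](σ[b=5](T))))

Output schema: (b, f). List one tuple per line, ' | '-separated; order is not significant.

Per-node cardinality:
  T → 4
  σ[b=5](T) → 1
  γ[a; COUNT(*)→f](σ[b=5](T)) → 1
  ρ[b/a](γ[a; COUNT(*)→f](σ[b=5](T))) → 1
  σ[f<5](ρ[b/a](γ[a; COUNT(*)→f](σ[b=5](T)))) → 1

== RESULT ==
b | f
1 | 1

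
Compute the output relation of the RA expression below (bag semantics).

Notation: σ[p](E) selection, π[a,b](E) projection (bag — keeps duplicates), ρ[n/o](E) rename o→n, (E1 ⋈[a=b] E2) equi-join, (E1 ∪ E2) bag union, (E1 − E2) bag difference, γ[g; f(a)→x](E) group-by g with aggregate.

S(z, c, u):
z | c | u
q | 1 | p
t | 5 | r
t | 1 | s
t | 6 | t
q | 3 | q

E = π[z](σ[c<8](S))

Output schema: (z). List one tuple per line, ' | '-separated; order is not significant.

Subexpression sizes:
  S → 5
  σ[c<8](S) → 5
  π[z](σ[c<8](S)) → 5

== RESULT ==
z
q
q
t
t
t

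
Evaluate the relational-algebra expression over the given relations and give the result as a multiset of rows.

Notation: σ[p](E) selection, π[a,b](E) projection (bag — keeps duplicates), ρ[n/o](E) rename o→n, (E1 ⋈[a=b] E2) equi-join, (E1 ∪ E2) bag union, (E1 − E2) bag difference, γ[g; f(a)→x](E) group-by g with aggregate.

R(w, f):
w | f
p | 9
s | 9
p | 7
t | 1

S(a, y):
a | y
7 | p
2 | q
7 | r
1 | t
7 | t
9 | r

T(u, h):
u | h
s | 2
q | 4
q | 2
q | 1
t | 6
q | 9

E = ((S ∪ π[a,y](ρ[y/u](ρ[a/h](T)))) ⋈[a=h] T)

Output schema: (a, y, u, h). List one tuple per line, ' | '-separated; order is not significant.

Stepwise |·|:
  S → 6
  T → 6
  ρ[a/h](T) → 6
  ρ[y/u](ρ[a/h](T)) → 6
  π[a,y](ρ[y/u](ρ[a/h](T))) → 6
  (S ∪ π[a,y](ρ[y/u](ρ[a/h](T)))) → 12
  T → 6
  ((S ∪ π[a,y](ρ[y/u](ρ[a/h](T)))) ⋈[a=h] T) → 12

== RESULT ==
a | y | u | h
1 | q | q | 1
1 | t | q | 1
2 | q | q | 2
2 | q | q | 2
2 | q | s | 2
2 | q | s | 2
2 | s | q | 2
2 | s | s | 2
4 | q | q | 4
6 | t | t | 6
9 | q | q | 9
9 | r | q | 9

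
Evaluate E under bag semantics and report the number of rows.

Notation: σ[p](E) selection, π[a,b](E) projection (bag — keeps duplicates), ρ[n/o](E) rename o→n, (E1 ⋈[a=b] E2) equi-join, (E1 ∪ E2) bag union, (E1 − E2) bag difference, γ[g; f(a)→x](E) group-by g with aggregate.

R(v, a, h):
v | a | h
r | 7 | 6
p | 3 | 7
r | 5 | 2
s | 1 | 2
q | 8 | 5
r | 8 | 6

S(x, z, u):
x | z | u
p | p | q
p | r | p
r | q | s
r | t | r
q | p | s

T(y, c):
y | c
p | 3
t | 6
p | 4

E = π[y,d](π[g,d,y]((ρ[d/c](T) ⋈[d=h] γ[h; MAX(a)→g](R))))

Row counts bottom-up:
  T → 3
  ρ[d/c](T) → 3
  R → 6
  γ[h; MAX(a)→g](R) → 4
  (ρ[d/c](T) ⋈[d=h] γ[h; MAX(a)→g](R)) → 1
  π[g,d,y]((ρ[d/c](T) ⋈[d=h] γ[h; MAX(a)→g](R))) → 1
  π[y,d](π[g,d,y]((ρ[d/c](T) ⋈[d=h] γ[h; MAX(a)→g](R)))) → 1

|E| = 1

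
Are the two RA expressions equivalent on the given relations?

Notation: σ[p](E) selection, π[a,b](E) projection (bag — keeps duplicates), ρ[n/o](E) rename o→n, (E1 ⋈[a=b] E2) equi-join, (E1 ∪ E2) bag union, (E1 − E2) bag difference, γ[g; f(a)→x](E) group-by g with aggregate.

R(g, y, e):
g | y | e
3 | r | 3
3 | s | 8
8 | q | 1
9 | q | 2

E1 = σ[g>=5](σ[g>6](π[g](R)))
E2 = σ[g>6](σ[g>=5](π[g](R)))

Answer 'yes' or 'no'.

E1 subexpression sizes:
  R → 4
  π[g](R) → 4
  σ[g>6](π[g](R)) → 2
  σ[g>=5](σ[g>6](π[g](R))) → 2
E2 subexpression sizes:
  R → 4
  π[g](R) → 4
  σ[g>=5](π[g](R)) → 2
  σ[g>6](σ[g>=5](π[g](R))) → 2

E1 and E2 produce the same multiset:
g
8
9

yes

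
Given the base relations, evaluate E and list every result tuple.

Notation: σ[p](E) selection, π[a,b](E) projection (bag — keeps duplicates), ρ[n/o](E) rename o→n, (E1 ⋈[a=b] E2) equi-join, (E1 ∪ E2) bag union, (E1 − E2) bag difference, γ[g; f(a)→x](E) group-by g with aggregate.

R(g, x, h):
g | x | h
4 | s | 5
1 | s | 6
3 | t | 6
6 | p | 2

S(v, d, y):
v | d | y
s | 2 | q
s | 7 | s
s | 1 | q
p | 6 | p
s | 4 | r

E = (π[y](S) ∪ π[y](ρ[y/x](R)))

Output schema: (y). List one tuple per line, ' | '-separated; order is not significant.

Stepwise |·|:
  S → 5
  π[y](S) → 5
  R → 4
  ρ[y/x](R) → 4
  π[y](ρ[y/x](R)) → 4
  (π[y](S) ∪ π[y](ρ[y/x](R))) → 9

== RESULT ==
y
p
p
q
q
r
s
s
s
t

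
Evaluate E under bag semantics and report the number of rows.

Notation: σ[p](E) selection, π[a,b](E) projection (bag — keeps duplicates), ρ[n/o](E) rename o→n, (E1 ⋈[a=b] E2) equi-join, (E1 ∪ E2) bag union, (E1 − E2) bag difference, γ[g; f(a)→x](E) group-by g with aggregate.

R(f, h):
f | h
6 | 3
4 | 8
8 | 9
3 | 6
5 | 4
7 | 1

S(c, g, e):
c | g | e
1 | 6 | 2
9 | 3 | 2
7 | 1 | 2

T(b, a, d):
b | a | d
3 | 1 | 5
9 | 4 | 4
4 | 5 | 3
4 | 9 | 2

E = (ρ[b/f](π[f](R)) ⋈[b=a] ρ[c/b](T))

Stepwise |·|:
  R → 6
  π[f](R) → 6
  ρ[b/f](π[f](R)) → 6
  T → 4
  ρ[c/b](T) → 4
  (ρ[b/f](π[f](R)) ⋈[b=a] ρ[c/b](T)) → 2

|E| = 2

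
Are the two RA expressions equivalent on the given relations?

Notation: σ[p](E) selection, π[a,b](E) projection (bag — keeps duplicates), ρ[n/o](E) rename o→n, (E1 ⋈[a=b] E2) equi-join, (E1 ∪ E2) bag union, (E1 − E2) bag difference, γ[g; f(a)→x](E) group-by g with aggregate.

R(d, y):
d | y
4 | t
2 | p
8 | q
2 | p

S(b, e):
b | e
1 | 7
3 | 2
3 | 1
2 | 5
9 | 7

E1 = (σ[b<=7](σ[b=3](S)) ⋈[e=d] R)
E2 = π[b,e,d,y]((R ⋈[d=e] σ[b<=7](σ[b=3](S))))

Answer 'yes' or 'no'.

E1 subexpression sizes:
  S → 5
  σ[b=3](S) → 2
  σ[b<=7](σ[b=3](S)) → 2
  R → 4
  (σ[b<=7](σ[b=3](S)) ⋈[e=d] R) → 2
E2 subexpression sizes:
  R → 4
  S → 5
  σ[b=3](S) → 2
  σ[b<=7](σ[b=3](S)) → 2
  (R ⋈[d=e] σ[b<=7](σ[b=3](S))) → 2
  π[b,e,d,y]((R ⋈[d=e] σ[b<=7](σ[b=3](S)))) → 2

E1 and E2 produce the same multiset:
b | e | d | y
3 | 2 | 2 | p
3 | 2 | 2 | p

yes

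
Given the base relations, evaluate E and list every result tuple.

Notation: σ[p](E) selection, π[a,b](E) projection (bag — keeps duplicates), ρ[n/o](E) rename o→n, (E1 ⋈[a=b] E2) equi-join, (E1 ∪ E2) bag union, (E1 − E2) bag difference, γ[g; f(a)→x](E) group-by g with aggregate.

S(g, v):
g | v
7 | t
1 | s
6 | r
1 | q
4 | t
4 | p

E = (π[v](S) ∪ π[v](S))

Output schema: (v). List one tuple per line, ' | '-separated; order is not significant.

Row counts bottom-up:
  S → 6
  π[v](S) → 6
  S → 6
  π[v](S) → 6
  (π[v](S) ∪ π[v](S)) → 12

== RESULT ==
v
p
p
q
q
r
r
s
s
t
t
t
t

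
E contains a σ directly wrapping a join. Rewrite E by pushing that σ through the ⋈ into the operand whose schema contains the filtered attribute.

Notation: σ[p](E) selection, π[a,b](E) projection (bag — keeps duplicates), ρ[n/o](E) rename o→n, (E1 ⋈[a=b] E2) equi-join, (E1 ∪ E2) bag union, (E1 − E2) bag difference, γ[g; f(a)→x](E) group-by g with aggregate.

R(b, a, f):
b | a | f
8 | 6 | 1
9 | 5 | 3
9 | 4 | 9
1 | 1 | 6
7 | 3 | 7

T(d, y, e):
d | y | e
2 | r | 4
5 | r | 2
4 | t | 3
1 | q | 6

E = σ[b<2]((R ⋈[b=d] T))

σ filters on b, owned by the left side.
E' = (σ[b<2](R) ⋈[b=d] T)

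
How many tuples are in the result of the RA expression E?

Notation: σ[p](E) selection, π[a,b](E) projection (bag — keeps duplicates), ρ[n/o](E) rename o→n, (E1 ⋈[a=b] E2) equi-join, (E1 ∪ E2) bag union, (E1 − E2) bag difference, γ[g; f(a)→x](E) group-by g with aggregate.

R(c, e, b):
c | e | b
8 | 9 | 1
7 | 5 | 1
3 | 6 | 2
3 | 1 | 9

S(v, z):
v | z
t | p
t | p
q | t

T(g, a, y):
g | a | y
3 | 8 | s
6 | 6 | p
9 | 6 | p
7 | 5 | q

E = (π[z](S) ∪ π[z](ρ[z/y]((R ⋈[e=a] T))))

Subexpression sizes:
  S → 3
  π[z](S) → 3
  R → 4
  T → 4
  (R ⋈[e=a] T) → 3
  ρ[z/y]((R ⋈[e=a] T)) → 3
  π[z](ρ[z/y]((R ⋈[e=a] T))) → 3
  (π[z](S) ∪ π[z](ρ[z/y]((R ⋈[e=a] T)))) → 6

|E| = 6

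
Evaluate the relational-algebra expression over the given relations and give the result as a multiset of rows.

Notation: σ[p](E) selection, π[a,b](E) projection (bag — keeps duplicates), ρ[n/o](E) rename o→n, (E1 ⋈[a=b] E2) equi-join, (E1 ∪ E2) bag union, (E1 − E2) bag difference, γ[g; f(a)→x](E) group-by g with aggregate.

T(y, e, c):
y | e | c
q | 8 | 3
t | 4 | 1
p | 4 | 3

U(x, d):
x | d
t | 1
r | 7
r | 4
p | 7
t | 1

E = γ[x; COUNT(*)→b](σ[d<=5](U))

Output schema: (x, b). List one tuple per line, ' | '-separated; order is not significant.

Subexpression sizes:
  U → 5
  σ[d<=5](U) → 3
  γ[x; COUNT(*)→b](σ[d<=5](U)) → 2

== RESULT ==
x | b
r | 1
t | 2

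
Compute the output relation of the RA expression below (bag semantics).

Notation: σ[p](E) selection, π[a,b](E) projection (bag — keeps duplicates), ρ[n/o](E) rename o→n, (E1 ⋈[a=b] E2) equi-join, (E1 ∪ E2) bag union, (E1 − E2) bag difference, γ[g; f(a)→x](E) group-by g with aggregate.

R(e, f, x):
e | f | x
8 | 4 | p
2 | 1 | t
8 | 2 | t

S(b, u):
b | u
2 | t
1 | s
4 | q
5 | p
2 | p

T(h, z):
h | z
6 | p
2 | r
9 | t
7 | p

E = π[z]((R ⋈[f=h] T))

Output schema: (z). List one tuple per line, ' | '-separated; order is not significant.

Subexpression sizes:
  R → 3
  T → 4
  (R ⋈[f=h] T) → 1
  π[z]((R ⋈[f=h] T)) → 1

== RESULT ==
z
r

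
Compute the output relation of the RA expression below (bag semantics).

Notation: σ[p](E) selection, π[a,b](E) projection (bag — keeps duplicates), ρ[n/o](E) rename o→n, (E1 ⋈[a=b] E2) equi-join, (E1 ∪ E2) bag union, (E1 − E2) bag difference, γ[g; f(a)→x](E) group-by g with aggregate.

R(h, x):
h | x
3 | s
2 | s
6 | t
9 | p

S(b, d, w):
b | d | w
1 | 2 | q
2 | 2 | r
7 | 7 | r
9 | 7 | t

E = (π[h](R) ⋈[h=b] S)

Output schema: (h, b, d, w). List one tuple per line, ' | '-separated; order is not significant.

Stepwise |·|:
  R → 4
  π[h](R) → 4
  S → 4
  (π[h](R) ⋈[h=b] S) → 2

== RESULT ==
h | b | d | w
2 | 2 | 2 | r
9 | 9 | 7 | t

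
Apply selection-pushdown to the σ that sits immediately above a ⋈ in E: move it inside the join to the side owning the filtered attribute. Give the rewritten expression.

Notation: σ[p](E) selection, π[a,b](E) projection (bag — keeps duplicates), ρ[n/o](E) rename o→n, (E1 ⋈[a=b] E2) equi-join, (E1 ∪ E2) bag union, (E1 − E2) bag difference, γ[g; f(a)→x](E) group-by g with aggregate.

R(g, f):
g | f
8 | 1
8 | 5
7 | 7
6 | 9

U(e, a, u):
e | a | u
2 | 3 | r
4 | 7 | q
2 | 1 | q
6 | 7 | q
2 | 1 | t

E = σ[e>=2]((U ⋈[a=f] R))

σ filters on e, owned by the left side.
E' = (σ[e>=2](U) ⋈[a=f] R)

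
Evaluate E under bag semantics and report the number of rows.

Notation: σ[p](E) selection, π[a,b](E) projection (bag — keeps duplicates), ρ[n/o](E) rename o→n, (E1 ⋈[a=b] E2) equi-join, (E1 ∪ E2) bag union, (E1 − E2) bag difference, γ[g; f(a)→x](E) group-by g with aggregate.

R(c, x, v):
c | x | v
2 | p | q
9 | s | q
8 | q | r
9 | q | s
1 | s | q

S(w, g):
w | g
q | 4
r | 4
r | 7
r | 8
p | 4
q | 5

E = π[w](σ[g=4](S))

Stepwise |·|:
  S → 6
  σ[g=4](S) → 3
  π[w](σ[g=4](S)) → 3

|E| = 3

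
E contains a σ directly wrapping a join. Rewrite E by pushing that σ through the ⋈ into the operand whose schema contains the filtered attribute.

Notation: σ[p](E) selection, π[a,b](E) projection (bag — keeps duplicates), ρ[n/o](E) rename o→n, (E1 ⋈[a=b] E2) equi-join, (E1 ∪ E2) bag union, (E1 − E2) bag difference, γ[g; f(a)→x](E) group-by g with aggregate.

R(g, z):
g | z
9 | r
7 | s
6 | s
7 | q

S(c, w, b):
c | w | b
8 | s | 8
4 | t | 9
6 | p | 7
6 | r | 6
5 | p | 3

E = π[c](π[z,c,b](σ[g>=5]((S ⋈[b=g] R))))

σ filters on g, owned by the right side.
E' = π[c](π[z,c,b]((S ⋈[b=g] σ[g>=5](R))))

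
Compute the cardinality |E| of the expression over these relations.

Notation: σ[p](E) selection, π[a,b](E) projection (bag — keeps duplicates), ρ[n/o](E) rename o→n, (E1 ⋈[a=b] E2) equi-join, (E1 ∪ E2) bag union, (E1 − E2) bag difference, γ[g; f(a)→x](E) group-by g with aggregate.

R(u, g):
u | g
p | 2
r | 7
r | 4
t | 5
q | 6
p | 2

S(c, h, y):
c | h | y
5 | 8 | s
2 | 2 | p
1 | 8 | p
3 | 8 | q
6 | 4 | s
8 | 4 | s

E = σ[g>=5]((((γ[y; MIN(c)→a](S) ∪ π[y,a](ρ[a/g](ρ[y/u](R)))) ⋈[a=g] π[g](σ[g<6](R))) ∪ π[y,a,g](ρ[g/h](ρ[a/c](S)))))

Subexpression sizes:
  S → 6
  γ[y; MIN(c)→a](S) → 3
  R → 6
  ρ[y/u](R) → 6
  ρ[a/g](ρ[y/u](R)) → 6
  π[y,a](ρ[a/g](ρ[y/u](R))) → 6
  (γ[y; MIN(c)→a](S) ∪ π[y,a](ρ[a/g](ρ[y/u](R)))) → 9
  R → 6
  σ[g<6](R) → 4
  π[g](σ[g<6](R)) → 4
  ((γ[y; MIN(c)→a](S) ∪ π[y,a](ρ[a/g](ρ[y/u](R)))) ⋈[a=g] π[g](σ[g<6](R))) → 7
  S → 6
  ρ[a/c](S) → 6
  ρ[g/h](ρ[a/c](S)) → 6
  π[y,a,g](ρ[g/h](ρ[a/c](S))) → 6
  (((γ[y; MIN(c)→a](S) ∪ π[y,a](ρ[a/g](ρ[y/u](R)))) ⋈[a=g] π[g](σ[g<6](R))) ∪ π[y,a,g](ρ[g/h](ρ[a/c](S)))) → 13
  σ[g>=5]((((γ[y; MIN(c)→a](S) ∪ π[y,a](ρ[a/g](ρ[y/u](R)))) ⋈[a=g] π[g](σ[g<6](R))) ∪ π[y,a,g](ρ[g/h](ρ[a/c](S))))) → 5

|E| = 5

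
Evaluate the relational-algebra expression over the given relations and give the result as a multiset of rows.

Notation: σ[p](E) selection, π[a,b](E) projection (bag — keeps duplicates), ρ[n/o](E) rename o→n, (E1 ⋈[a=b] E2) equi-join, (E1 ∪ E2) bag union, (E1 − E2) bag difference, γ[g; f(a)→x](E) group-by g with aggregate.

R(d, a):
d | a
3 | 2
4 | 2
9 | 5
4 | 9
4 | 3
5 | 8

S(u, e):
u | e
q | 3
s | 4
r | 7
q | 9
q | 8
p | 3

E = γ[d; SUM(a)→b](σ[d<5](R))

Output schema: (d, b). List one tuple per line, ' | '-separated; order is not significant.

Row counts bottom-up:
  R → 6
  σ[d<5](R) → 4
  γ[d; SUM(a)→b](σ[d<5](R)) → 2

== RESULT ==
d | b
3 | 2
4 | 14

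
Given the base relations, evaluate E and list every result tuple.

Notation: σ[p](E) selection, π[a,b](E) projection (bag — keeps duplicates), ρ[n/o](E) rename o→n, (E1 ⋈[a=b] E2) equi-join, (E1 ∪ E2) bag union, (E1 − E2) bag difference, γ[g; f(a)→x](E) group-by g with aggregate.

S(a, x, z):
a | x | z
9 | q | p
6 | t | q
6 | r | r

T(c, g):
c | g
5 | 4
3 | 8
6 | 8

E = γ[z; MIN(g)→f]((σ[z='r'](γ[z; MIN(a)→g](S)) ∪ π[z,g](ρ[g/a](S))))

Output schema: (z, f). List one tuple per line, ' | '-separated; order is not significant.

Stepwise |·|:
  S → 3
  γ[z; MIN(a)→g](S) → 3
  σ[z='r'](γ[z; MIN(a)→g](S)) → 1
  S → 3
  ρ[g/a](S) → 3
  π[z,g](ρ[g/a](S)) → 3
  (σ[z='r'](γ[z; MIN(a)→g](S)) ∪ π[z,g](ρ[g/a](S))) → 4
  γ[z; MIN(g)→f]((σ[z='r'](γ[z; MIN(a)→g](S)) ∪ π[z,g](ρ[g/a](S)))) → 3

== RESULT ==
z | f
p | 9
q | 6
r | 6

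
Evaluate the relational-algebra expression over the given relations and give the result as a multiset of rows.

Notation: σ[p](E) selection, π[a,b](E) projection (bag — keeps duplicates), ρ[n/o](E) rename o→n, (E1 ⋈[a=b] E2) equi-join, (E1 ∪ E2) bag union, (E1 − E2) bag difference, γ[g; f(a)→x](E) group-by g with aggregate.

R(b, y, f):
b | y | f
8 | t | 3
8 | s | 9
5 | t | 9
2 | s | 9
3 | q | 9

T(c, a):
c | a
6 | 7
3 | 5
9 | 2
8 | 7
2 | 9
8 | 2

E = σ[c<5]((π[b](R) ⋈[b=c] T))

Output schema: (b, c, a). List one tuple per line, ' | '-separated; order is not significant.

Stepwise |·|:
  R → 5
  π[b](R) → 5
  T → 6
  (π[b](R) ⋈[b=c] T) → 6
  σ[c<5]((π[b](R) ⋈[b=c] T)) → 2

== RESULT ==
b | c | a
2 | 2 | 9
3 | 3 | 5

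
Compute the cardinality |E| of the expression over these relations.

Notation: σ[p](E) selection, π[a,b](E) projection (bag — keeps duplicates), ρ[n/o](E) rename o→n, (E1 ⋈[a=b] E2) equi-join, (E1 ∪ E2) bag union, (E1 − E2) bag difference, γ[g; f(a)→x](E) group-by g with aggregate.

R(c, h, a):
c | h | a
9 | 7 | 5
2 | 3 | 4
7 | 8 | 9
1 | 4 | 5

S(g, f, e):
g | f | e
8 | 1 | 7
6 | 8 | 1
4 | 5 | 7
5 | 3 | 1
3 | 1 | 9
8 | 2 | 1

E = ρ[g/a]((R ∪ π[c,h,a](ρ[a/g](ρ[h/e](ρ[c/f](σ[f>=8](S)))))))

Stepwise |·|:
  R → 4
  S → 6
  σ[f>=8](S) → 1
  ρ[c/f](σ[f>=8](S)) → 1
  ρ[h/e](ρ[c/f](σ[f>=8](S))) → 1
  ρ[a/g](ρ[h/e](ρ[c/f](σ[f>=8](S)))) → 1
  π[c,h,a](ρ[a/g](ρ[h/e](ρ[c/f](σ[f>=8](S))))) → 1
  (R ∪ π[c,h,a](ρ[a/g](ρ[h/e](ρ[c/f](σ[f>=8](S)))))) → 5
  ρ[g/a]((R ∪ π[c,h,a](ρ[a/g](ρ[h/e](ρ[c/f](σ[f>=8](S))))))) → 5

|E| = 5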